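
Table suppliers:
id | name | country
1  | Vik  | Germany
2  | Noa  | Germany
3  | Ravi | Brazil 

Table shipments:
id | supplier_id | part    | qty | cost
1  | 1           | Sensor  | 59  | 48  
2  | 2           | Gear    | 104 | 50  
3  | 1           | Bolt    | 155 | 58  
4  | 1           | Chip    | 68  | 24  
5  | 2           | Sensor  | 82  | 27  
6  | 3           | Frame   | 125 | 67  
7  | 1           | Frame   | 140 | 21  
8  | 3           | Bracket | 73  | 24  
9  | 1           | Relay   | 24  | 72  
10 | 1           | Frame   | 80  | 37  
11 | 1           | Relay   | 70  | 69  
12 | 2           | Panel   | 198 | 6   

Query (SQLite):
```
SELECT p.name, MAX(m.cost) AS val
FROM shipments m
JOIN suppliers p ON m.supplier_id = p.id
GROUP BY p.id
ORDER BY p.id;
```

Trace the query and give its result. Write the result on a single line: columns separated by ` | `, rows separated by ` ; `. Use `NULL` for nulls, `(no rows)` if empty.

Join each shipments row to its suppliers via supplier_id.
Group joined rows by suppliers.id; compute MAX(m.cost) per group.
  1: ids {1, 3, 4, 7, 9, 10, 11} → MAX(m.cost)=72
  2: ids {2, 5, 12} → MAX(m.cost)=50
  3: ids {6, 8} → MAX(m.cost)=67

Vik | 72 ; Noa | 50 ; Ravi | 67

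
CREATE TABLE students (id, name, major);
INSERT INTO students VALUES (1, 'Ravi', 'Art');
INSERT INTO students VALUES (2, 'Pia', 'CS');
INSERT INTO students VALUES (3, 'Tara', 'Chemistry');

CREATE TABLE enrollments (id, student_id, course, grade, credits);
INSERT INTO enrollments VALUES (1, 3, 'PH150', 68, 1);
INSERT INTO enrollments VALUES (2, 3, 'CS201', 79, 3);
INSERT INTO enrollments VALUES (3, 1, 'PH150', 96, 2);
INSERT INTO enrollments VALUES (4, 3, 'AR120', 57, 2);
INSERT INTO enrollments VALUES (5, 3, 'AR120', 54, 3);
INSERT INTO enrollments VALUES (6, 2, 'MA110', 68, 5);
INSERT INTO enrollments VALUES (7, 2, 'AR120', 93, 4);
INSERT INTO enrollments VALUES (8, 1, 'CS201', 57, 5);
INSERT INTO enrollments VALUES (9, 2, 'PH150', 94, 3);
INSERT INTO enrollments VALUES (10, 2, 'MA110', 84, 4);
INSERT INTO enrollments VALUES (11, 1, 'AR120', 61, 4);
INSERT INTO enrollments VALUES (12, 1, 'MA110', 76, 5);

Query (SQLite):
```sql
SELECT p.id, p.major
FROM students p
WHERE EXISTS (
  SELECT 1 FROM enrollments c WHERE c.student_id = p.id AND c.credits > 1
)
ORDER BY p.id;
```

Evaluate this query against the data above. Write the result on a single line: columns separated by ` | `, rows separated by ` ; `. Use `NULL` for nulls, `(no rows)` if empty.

For each students row, check whether any enrollments with matching student_id has credits > 1.
Keep rows where that is true.

1 | Art ; 2 | CS ; 3 | Chemistry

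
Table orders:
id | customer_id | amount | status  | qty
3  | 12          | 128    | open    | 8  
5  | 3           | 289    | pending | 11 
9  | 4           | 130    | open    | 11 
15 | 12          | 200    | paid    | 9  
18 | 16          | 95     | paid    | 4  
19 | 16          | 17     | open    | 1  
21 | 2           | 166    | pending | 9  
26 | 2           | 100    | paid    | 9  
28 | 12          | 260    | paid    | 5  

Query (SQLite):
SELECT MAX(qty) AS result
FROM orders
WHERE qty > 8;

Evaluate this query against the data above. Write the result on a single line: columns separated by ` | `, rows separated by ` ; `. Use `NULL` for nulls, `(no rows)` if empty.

Rows where qty > 8 → qty values: [11, 11, 9, 9, 9].
MAX of non-NULL values = 11.

11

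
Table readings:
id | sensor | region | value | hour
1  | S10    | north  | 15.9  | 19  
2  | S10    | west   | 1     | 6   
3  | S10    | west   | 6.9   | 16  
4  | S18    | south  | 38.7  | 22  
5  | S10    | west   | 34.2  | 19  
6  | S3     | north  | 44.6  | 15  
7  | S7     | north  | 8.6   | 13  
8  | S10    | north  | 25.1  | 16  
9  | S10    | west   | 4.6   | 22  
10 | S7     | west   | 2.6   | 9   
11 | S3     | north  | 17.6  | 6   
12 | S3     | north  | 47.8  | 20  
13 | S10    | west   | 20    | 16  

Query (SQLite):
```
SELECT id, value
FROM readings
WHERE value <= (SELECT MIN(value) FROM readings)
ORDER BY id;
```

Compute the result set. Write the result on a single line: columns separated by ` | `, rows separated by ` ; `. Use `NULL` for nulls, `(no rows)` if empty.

Scalar subquery: MIN(value) over all readings rows = 1.0.
Keep rows where value <= that value.

2 | 1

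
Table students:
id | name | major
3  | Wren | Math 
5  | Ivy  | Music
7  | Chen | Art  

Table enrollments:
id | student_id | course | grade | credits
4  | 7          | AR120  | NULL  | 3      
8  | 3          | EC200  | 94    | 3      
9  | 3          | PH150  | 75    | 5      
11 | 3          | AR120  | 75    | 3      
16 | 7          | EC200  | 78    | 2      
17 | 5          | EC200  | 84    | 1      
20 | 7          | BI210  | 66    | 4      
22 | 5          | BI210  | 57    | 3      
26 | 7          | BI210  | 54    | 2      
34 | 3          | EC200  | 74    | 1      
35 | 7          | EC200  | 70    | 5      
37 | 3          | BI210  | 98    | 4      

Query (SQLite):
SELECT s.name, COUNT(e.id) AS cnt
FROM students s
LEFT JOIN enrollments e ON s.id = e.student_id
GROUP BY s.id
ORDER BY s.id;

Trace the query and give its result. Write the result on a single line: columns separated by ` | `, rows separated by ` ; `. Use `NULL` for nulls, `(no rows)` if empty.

LEFT JOIN keeps every students row; unmatched ones get NULL for enrollments columns.
Group by students.id and compute COUNT(e.id). COUNT(col) of an all-NULL group is 0.
  3: ids {8, 9, 11, 34, 37} → COUNT(e.id)=5
  5: ids {17, 22} → COUNT(e.id)=2
  7: ids {4, 16, 20, 26, 35} → COUNT(e.id)=5

Wren | 5 ; Ivy | 2 ; Chen | 5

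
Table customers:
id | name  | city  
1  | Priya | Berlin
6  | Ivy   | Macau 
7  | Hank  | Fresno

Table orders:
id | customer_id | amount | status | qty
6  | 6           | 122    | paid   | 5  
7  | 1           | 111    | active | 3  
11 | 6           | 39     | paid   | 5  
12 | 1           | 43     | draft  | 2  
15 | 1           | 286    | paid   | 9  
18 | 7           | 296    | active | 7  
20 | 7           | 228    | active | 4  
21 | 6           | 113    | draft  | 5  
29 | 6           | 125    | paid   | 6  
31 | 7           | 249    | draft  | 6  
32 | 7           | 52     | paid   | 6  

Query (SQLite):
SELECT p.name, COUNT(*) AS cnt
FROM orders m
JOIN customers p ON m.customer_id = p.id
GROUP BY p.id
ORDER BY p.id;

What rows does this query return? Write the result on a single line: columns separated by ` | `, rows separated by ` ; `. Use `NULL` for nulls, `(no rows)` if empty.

Priya | 3 ; Ivy | 4 ; Hank | 4

Join each orders row to its customers via customer_id.
Group joined rows by customers.id; compute COUNT(*) per group.
  1: ids {7, 12, 15} → COUNT(*)=3
  6: ids {6, 11, 21, 29} → COUNT(*)=4
  7: ids {18, 20, 31, 32} → COUNT(*)=4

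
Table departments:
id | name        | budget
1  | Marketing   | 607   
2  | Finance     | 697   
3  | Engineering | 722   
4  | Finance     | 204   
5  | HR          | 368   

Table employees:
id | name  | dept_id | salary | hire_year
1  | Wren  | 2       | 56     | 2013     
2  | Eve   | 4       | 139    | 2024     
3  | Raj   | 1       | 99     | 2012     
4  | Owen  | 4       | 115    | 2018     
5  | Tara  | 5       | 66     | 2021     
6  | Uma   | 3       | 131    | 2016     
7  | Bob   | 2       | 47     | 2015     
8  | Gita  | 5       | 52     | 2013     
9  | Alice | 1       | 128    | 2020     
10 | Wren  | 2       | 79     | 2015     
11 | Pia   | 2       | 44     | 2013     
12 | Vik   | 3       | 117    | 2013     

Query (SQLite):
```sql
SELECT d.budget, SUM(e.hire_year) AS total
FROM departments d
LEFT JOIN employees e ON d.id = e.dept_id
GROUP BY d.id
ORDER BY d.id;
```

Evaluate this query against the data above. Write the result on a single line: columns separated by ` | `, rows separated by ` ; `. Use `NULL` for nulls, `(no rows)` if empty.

607 | 4032 ; 697 | 8056 ; 722 | 4029 ; 204 | 4042 ; 368 | 4034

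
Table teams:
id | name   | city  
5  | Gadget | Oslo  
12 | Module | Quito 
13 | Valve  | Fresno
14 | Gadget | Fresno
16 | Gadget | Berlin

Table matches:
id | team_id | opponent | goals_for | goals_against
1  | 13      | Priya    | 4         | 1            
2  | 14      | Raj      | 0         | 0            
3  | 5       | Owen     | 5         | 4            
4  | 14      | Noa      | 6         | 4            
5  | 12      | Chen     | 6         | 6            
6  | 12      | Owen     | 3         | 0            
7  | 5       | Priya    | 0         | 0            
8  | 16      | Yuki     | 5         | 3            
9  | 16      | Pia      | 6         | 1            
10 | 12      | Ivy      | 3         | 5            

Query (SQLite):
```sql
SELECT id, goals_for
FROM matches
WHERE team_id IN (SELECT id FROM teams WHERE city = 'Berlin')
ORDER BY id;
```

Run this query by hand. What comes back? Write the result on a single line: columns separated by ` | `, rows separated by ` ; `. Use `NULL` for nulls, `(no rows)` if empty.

Inner query: teams.id where city = 'Berlin'.
Outer: keep matches rows whose team_id is in that set.
Inner query → {16}

8 | 5 ; 9 | 6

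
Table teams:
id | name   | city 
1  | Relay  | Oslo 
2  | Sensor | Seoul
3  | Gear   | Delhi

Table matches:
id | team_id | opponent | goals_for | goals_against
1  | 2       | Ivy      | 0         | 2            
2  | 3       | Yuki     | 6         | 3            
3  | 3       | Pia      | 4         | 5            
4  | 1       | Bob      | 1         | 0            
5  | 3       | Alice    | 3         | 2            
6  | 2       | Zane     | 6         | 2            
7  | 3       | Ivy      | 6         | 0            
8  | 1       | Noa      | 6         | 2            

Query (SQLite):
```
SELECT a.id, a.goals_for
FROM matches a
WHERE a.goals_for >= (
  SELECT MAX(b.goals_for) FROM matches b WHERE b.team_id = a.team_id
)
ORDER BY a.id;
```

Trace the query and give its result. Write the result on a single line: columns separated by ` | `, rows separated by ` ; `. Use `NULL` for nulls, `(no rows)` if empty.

For each matches row a, compute MAX(goals_for) over rows sharing a.team_id.
Keep row a if a.goals_for >= that per-group MAX.
  team_id=1: MAX(goals_for) = 6
  team_id=2: MAX(goals_for) = 6
  team_id=3: MAX(goals_for) = 6

2 | 6 ; 6 | 6 ; 7 | 6 ; 8 | 6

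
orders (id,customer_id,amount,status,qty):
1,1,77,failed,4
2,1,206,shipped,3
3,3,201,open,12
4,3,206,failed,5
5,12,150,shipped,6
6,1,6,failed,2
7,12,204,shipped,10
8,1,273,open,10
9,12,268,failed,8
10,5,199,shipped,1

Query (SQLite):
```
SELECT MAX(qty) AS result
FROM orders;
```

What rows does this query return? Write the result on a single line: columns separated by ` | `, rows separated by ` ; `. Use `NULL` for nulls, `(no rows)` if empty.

All qty values: [4, 3, 12, 5, 6, 2, 10, 10, 8, 1].
MAX of non-NULL values = 12.

12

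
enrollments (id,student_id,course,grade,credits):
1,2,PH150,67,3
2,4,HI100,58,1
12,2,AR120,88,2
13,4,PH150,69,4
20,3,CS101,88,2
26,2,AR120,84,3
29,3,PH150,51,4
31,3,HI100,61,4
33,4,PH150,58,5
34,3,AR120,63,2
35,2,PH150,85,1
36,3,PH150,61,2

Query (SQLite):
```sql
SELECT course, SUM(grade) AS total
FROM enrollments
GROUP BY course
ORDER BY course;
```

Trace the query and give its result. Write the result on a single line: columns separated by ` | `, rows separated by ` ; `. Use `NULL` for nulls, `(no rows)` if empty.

Partition enrollments by course; compute SUM(grade) within each group.
  AR120: ids {12, 26, 34} → SUM(grade)=235
  CS101: ids {20} → SUM(grade)=88
  HI100: ids {2, 31} → SUM(grade)=119
  PH150: ids {1, 13, 29, 33, 35, 36} → SUM(grade)=391

AR120 | 235 ; CS101 | 88 ; HI100 | 119 ; PH150 | 391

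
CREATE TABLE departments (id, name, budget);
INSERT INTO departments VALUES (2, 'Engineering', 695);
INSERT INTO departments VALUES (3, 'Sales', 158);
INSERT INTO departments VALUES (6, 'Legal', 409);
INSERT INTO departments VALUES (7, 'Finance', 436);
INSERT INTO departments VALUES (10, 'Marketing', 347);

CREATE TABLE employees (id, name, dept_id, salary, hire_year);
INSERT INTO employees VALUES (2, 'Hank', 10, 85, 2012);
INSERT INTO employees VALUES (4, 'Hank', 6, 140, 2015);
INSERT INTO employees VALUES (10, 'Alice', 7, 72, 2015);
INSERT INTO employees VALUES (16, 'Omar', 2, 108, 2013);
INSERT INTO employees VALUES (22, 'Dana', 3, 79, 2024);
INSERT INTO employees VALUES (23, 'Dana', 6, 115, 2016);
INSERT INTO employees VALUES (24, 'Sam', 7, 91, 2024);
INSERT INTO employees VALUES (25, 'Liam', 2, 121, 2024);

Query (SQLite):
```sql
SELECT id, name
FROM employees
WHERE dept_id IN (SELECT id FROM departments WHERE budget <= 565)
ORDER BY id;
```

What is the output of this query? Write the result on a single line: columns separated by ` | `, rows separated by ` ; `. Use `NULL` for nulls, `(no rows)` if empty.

2 | Hank ; 4 | Hank ; 10 | Alice ; 22 | Dana ; 23 | Dana ; 24 | Sam

Inner query: departments.id where budget <= 565.
Outer: keep employees rows whose dept_id is in that set.
Inner query → {3, 6, 7, 10}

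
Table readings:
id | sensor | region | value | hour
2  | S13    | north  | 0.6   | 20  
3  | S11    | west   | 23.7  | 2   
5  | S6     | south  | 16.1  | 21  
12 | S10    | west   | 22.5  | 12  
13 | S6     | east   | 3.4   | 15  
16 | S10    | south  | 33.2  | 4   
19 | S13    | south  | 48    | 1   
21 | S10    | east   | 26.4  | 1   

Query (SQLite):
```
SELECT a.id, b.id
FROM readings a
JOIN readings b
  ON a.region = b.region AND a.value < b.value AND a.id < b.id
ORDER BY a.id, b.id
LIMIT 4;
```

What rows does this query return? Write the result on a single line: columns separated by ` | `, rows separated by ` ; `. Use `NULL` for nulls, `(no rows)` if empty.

5 | 16 ; 5 | 19 ; 13 | 21 ; 16 | 19

Pairs (a,b) with same region, a.value < b.value, a.id < b.id.
region groups: east:{13,21} north:{2} south:{5,16,19} west:{3,12}
Ordered by (a.id, b.id); first 4.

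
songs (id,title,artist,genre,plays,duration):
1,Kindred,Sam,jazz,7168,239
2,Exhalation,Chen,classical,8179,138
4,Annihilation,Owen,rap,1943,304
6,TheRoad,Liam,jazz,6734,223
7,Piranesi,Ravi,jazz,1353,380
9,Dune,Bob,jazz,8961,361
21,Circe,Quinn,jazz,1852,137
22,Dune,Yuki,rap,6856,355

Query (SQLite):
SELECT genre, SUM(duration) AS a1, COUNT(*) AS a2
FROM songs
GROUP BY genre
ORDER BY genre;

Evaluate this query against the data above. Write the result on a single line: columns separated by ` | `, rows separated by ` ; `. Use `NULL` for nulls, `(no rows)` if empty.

classical | 138 | 1 ; jazz | 1340 | 5 ; rap | 659 | 2

Group songs by genre.
Per group compute: SUM(duration), COUNT(*).
  classical: ids {2} → SUM(duration)=138, COUNT(*)=1
  jazz: ids {1, 6, 7, 9, 21} → SUM(duration)=1340, COUNT(*)=5
  rap: ids {4, 22} → SUM(duration)=659, COUNT(*)=2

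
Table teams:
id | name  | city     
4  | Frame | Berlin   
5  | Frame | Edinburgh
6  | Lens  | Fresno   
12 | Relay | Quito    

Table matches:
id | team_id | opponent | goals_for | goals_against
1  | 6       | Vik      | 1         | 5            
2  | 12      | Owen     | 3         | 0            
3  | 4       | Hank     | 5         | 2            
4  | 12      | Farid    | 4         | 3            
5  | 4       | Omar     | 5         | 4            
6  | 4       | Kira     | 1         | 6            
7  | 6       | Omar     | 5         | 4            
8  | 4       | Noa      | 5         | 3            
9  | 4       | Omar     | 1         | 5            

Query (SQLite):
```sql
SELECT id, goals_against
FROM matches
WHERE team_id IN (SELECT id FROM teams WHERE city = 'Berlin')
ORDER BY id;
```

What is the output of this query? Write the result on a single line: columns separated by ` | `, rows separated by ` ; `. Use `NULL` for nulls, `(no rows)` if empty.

Inner query: teams.id where city = 'Berlin'.
Outer: keep matches rows whose team_id is in that set.
Inner query → {4}

3 | 2 ; 5 | 4 ; 6 | 6 ; 8 | 3 ; 9 | 5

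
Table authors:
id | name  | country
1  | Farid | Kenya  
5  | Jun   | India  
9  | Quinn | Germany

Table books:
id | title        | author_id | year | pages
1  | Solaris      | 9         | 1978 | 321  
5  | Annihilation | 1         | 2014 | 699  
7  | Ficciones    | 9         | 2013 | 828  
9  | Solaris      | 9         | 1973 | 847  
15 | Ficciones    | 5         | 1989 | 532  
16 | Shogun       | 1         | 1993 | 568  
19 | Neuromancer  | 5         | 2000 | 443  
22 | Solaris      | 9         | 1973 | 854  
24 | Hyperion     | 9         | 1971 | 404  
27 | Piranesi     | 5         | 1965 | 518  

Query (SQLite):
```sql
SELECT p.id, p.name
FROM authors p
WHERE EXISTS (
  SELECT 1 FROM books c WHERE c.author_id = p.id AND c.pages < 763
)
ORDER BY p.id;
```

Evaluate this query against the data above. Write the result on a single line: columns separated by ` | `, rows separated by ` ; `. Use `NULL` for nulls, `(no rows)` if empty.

For each authors row, check whether any books with matching author_id has pages < 763.
Keep rows where that is true.

1 | Farid ; 5 | Jun ; 9 | Quinn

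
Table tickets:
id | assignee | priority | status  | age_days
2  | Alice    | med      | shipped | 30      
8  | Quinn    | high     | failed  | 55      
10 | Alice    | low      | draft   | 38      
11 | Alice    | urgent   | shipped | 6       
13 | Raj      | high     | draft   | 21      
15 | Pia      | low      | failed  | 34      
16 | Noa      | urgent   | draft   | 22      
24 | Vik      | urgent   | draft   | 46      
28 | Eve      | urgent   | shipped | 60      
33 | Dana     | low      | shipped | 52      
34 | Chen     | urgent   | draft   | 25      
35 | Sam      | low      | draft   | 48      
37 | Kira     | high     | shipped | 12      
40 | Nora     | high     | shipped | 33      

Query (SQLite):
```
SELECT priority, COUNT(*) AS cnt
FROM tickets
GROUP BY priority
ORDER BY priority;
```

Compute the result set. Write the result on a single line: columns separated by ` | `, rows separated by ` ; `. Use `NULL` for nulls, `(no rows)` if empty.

Partition tickets by priority; compute COUNT(*) within each group.
  high: ids {8, 13, 37, 40} → COUNT(*)=4
  low: ids {10, 15, 33, 35} → COUNT(*)=4
  med: ids {2} → COUNT(*)=1
  urgent: ids {11, 16, 24, 28, 34} → COUNT(*)=5

high | 4 ; low | 4 ; med | 1 ; urgent | 5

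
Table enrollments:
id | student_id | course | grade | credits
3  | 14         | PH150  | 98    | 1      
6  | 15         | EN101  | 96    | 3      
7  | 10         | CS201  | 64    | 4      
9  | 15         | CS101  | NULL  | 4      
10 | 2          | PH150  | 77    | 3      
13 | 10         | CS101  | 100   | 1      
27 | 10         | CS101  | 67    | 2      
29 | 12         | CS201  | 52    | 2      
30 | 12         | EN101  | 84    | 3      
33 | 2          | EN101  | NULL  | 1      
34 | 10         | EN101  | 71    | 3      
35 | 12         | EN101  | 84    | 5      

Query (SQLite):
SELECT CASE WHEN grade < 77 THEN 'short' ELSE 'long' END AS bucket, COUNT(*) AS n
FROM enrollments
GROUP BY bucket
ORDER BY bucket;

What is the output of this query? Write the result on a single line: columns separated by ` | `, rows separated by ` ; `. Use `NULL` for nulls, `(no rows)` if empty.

Bucket rows by grade < 77 → 'short' else 'long'; count each bucket.
NULL < 77 is unknown, so NULL grade falls into ELSE → 'long'.

long | 8 ; short | 4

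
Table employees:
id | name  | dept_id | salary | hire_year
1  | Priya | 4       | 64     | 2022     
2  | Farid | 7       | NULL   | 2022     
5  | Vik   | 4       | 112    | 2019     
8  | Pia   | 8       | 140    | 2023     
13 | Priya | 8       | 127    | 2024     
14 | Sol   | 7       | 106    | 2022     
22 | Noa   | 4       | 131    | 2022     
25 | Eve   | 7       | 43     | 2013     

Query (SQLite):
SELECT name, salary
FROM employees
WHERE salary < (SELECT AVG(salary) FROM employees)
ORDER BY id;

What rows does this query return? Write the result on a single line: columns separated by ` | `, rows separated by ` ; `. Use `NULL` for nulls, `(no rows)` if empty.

Priya | 64 ; Eve | 43

Scalar subquery: AVG(salary) over all employees rows = 103.285714 (≈; comparison uses full precision).
Keep rows where salary < that value.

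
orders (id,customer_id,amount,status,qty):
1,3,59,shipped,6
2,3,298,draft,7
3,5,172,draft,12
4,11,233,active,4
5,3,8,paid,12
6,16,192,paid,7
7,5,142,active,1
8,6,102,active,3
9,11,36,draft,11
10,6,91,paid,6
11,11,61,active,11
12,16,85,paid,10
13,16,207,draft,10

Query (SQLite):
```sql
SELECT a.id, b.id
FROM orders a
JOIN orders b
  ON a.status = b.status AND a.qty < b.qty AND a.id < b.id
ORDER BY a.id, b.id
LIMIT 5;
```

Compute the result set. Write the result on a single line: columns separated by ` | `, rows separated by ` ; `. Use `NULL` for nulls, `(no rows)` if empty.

Pairs (a,b) with same status, a.qty < b.qty, a.id < b.id.
status groups: active:{4,7,8,11} draft:{2,3,9,13} paid:{5,6,10,12} shipped:{1}
Ordered by (a.id, b.id); first 5.

2 | 3 ; 2 | 9 ; 2 | 13 ; 4 | 11 ; 6 | 12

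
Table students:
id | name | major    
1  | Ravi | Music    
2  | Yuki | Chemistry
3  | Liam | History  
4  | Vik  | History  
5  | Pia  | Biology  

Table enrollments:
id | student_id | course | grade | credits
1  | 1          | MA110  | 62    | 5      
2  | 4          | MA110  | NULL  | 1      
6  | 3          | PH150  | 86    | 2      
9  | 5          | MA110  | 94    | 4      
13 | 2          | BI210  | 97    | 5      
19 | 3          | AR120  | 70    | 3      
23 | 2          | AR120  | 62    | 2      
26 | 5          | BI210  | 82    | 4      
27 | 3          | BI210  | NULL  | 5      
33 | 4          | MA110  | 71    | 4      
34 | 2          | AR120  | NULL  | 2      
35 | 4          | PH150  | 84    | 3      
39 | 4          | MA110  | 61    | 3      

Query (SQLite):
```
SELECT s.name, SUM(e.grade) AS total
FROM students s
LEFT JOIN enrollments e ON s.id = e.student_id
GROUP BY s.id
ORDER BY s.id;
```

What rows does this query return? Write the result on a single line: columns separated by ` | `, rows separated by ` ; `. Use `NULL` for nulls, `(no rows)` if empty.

Ravi | 62 ; Yuki | 159 ; Liam | 156 ; Vik | 216 ; Pia | 176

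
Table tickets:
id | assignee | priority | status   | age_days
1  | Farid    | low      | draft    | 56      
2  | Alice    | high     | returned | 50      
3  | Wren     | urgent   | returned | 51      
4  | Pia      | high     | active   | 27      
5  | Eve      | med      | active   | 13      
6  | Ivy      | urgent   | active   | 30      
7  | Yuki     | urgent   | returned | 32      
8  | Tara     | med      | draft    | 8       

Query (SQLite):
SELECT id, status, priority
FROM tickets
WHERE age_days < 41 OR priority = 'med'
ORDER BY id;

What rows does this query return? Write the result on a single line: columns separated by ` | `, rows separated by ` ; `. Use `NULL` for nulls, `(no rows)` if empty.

4 | active | high ; 5 | active | med ; 6 | active | urgent ; 7 | returned | urgent ; 8 | draft | med

age_days < 41: ids {4, 5, 6, 7, 8}
priority = 'med': ids {5, 8}
Combine with OR.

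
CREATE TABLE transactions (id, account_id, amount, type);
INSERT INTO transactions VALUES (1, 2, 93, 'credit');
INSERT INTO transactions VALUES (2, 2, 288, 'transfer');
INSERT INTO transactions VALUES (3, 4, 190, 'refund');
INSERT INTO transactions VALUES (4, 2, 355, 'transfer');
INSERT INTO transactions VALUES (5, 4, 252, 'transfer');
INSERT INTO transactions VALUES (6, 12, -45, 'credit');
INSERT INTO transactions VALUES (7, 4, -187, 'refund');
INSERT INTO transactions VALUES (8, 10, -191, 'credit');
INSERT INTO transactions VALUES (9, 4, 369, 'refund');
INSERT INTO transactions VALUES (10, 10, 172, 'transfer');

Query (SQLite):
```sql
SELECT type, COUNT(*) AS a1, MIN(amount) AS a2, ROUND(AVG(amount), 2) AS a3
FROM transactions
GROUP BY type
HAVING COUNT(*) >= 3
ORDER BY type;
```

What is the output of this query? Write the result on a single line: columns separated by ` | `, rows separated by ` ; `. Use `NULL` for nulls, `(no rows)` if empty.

Group transactions by type.
Per group compute: COUNT(*), MIN(amount), ROUND(AVG(amount), 2).
HAVING: drop groups with fewer than 3 rows.
  credit: ids {1, 6, 8} → COUNT(*)=3, MIN(amount)=-191, ROUND(AVG(amount), 2)=-47.67
  refund: ids {3, 7, 9} → COUNT(*)=3, MIN(amount)=-187, ROUND(AVG(amount), 2)=124
  transfer: ids {2, 4, 5, 10} → COUNT(*)=4, MIN(amount)=172, ROUND(AVG(amount), 2)=266.75

credit | 3 | -191 | -47.67 ; refund | 3 | -187 | 124 ; transfer | 4 | 172 | 266.75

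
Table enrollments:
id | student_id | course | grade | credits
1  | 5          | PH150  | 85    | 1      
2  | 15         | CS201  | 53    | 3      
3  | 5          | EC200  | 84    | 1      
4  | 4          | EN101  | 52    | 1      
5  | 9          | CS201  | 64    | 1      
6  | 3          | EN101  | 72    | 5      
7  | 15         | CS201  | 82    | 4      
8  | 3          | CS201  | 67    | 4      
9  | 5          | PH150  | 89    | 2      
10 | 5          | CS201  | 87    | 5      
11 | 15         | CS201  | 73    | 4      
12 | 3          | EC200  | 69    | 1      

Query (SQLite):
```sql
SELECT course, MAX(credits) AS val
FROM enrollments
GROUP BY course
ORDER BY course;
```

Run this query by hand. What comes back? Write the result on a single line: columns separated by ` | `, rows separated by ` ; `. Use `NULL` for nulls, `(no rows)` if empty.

Partition enrollments by course; compute MAX(credits) within each group.
  CS201: ids {2, 5, 7, 8, 10, 11} → MAX(credits)=5
  EC200: ids {3, 12} → MAX(credits)=1
  EN101: ids {4, 6} → MAX(credits)=5
  PH150: ids {1, 9} → MAX(credits)=2

CS201 | 5 ; EC200 | 1 ; EN101 | 5 ; PH150 | 2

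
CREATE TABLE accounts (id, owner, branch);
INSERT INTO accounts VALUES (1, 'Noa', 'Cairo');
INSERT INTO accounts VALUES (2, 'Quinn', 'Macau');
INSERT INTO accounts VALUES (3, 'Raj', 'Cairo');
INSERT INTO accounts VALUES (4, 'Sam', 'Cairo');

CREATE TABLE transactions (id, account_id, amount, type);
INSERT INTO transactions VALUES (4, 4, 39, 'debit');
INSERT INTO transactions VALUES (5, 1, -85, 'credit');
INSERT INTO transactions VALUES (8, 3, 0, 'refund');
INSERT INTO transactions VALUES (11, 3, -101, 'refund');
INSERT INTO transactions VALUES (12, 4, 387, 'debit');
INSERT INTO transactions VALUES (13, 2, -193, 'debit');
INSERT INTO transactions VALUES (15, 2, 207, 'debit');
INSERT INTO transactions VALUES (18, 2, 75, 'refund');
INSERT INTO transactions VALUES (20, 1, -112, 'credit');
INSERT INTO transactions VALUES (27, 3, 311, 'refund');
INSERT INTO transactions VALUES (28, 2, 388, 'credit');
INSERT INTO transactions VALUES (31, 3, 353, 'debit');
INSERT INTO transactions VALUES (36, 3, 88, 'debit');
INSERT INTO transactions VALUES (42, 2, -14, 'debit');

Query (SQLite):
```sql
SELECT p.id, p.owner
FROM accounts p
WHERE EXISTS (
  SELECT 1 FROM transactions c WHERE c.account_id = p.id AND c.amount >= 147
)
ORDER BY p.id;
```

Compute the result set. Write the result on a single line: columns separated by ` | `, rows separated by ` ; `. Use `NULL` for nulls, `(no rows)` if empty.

2 | Quinn ; 3 | Raj ; 4 | Sam

For each accounts row, check whether any transactions with matching account_id has amount >= 147.
Keep rows where that is true.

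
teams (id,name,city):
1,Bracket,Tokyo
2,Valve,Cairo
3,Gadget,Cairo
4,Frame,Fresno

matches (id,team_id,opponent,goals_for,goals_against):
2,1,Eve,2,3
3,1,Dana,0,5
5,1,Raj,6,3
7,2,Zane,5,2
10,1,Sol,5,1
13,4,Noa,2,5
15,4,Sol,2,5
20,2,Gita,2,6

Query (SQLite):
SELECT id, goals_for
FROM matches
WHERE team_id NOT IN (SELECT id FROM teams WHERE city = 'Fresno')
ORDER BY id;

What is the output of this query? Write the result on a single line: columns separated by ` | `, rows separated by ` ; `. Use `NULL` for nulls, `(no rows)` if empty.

2 | 2 ; 3 | 0 ; 5 | 6 ; 7 | 5 ; 10 | 5 ; 20 | 2

Inner query: teams.id where city = 'Fresno'.
Outer: keep matches rows whose team_id is not in that set.
Inner query → {4}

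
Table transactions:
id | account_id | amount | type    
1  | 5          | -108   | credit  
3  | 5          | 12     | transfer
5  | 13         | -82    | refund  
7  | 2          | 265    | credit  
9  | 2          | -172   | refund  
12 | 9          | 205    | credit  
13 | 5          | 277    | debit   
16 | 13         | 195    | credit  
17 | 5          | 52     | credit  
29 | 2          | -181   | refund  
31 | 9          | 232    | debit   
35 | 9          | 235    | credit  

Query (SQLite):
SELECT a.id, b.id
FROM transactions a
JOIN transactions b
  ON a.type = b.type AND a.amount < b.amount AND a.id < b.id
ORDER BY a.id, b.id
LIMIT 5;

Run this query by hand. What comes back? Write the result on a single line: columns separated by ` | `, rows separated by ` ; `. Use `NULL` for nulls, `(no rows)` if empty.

1 | 7 ; 1 | 12 ; 1 | 16 ; 1 | 17 ; 1 | 35

Pairs (a,b) with same type, a.amount < b.amount, a.id < b.id.
type groups: credit:{1,7,12,16,17,35} debit:{13,31} refund:{5,9,29} transfer:{3}
Ordered by (a.id, b.id); first 5.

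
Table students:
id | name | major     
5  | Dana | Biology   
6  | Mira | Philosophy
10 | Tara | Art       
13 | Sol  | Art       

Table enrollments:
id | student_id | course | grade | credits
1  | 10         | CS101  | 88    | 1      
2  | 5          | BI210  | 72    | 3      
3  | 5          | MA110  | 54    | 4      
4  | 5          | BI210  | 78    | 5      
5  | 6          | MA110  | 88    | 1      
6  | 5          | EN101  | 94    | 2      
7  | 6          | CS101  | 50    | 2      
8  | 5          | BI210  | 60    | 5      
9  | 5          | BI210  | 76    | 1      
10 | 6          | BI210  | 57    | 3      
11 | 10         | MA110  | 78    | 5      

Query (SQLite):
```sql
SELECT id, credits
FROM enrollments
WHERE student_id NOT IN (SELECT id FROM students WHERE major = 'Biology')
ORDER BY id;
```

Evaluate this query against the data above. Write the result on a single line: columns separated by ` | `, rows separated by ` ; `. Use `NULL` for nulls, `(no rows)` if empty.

1 | 1 ; 5 | 1 ; 7 | 2 ; 10 | 3 ; 11 | 5

Inner query: students.id where major = 'Biology'.
Outer: keep enrollments rows whose student_id is not in that set.
Inner query → {5}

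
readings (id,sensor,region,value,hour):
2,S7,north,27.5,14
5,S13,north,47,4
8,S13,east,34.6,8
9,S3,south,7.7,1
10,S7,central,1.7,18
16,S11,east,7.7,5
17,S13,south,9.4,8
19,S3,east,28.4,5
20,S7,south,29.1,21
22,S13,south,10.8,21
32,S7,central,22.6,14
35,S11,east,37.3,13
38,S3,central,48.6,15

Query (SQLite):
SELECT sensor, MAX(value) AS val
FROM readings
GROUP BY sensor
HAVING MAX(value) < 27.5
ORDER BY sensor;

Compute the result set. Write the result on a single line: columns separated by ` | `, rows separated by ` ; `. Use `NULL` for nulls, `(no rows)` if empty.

(no rows)

Partition readings by sensor; compute MAX(value) within each group.
HAVING: keep groups where MAX(value) < 27.5.
  S11: ids {16, 35} → MAX(value)=37.3
  S13: ids {5, 8, 17, 22} → MAX(value)=47
  S3: ids {9, 19, 38} → MAX(value)=48.6
  S7: ids {2, 10, 20, 32} → MAX(value)=29.1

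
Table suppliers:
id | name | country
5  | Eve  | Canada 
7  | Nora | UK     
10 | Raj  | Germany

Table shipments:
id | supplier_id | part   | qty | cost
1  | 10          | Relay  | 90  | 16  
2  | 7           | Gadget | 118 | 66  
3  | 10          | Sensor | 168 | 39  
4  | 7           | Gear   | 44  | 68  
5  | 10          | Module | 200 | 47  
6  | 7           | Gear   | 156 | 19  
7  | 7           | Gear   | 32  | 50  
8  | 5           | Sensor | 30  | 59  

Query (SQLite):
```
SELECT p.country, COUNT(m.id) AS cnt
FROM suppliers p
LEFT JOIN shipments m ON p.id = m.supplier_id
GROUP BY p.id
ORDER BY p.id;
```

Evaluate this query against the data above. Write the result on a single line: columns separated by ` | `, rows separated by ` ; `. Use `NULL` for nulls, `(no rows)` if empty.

Canada | 1 ; UK | 4 ; Germany | 3

LEFT JOIN keeps every suppliers row; unmatched ones get NULL for shipments columns.
Group by suppliers.id and compute COUNT(m.id). COUNT(col) of an all-NULL group is 0.
  5: ids {8} → COUNT(m.id)=1
  7: ids {2, 4, 6, 7} → COUNT(m.id)=4
  10: ids {1, 3, 5} → COUNT(m.id)=3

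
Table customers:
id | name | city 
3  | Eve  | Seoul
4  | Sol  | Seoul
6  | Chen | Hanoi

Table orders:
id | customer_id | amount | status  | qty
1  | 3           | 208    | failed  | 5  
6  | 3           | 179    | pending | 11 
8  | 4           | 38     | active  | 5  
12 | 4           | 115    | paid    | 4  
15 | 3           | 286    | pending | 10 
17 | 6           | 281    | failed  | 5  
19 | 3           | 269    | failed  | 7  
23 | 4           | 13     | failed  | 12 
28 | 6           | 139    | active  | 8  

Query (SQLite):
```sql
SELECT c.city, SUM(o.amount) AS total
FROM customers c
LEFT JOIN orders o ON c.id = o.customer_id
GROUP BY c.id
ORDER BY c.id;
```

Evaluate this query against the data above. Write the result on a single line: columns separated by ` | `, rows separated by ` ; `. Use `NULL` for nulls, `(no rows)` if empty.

LEFT JOIN keeps every customers row; unmatched ones get NULL for orders columns.
Group by customers.id and compute SUM(o.amount). SUM over an all-NULL group is NULL.
  3: ids {1, 6, 15, 19} → SUM(o.amount)=942
  4: ids {8, 12, 23} → SUM(o.amount)=166
  6: ids {17, 28} → SUM(o.amount)=420

Seoul | 942 ; Seoul | 166 ; Hanoi | 420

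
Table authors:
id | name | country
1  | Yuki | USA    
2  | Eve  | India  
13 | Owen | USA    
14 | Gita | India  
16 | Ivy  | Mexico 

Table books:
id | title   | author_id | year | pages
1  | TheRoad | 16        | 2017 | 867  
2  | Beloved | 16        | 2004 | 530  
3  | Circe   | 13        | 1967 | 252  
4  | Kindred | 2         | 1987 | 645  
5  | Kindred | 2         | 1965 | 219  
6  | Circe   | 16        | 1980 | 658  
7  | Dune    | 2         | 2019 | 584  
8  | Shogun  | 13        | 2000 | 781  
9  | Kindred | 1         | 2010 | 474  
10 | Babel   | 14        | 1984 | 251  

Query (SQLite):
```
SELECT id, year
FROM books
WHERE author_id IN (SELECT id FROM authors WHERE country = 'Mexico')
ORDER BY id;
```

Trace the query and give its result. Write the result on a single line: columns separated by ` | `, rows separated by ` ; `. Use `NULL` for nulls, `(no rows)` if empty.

1 | 2017 ; 2 | 2004 ; 6 | 1980

Inner query: authors.id where country = 'Mexico'.
Outer: keep books rows whose author_id is in that set.
Inner query → {16}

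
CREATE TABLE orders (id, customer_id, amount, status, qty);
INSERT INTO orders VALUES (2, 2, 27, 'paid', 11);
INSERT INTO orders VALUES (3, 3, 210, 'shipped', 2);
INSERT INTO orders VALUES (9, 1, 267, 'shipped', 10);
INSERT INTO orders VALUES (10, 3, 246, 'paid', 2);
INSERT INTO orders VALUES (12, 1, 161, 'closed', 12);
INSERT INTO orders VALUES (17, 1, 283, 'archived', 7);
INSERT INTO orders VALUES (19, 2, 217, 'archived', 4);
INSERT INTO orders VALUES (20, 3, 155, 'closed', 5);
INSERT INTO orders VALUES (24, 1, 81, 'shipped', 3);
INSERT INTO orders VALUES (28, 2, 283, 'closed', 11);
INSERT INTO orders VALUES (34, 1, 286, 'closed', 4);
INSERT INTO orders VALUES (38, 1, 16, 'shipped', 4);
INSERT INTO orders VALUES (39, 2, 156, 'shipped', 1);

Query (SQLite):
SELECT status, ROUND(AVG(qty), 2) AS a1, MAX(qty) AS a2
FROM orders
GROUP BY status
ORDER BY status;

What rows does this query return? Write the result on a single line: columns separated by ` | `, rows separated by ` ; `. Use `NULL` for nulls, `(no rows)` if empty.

archived | 5.5 | 7 ; closed | 8 | 12 ; paid | 6.5 | 11 ; shipped | 4 | 10

Group orders by status.
Per group compute: ROUND(AVG(qty), 2), MAX(qty).
  archived: ids {17, 19} → ROUND(AVG(qty), 2)=5.5, MAX(qty)=7
  closed: ids {12, 20, 28, 34} → ROUND(AVG(qty), 2)=8, MAX(qty)=12
  paid: ids {2, 10} → ROUND(AVG(qty), 2)=6.5, MAX(qty)=11
  shipped: ids {3, 9, 24, 38, 39} → ROUND(AVG(qty), 2)=4, MAX(qty)=10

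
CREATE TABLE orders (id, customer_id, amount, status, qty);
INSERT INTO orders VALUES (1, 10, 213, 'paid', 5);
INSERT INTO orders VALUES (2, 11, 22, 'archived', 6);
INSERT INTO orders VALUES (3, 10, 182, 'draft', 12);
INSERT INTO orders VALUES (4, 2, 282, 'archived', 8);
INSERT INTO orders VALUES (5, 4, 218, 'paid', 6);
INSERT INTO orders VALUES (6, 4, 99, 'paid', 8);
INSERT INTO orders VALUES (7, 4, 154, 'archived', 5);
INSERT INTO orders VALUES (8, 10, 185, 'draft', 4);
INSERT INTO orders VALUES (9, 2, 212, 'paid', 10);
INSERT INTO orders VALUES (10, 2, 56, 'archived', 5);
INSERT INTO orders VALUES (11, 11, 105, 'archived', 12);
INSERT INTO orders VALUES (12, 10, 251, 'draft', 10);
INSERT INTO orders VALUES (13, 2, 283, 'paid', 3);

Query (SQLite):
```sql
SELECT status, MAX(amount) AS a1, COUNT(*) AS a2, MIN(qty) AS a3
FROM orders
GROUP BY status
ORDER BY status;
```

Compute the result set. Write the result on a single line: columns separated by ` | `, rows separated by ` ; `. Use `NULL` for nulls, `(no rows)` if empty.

archived | 282 | 5 | 5 ; draft | 251 | 3 | 4 ; paid | 283 | 5 | 3

Group orders by status.
Per group compute: MAX(amount), COUNT(*), MIN(qty).
  archived: ids {2, 4, 7, 10, 11} → MAX(amount)=282, COUNT(*)=5, MIN(qty)=5
  draft: ids {3, 8, 12} → MAX(amount)=251, COUNT(*)=3, MIN(qty)=4
  paid: ids {1, 5, 6, 9, 13} → MAX(amount)=283, COUNT(*)=5, MIN(qty)=3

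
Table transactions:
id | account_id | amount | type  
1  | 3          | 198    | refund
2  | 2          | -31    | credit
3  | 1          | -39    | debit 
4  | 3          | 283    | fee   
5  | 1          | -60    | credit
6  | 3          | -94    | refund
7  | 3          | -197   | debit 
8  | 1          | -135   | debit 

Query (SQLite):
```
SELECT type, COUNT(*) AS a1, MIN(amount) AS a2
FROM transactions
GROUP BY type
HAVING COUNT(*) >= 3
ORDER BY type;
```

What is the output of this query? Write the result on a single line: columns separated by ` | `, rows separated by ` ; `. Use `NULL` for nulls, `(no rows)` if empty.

debit | 3 | -197

Group transactions by type.
Per group compute: COUNT(*), MIN(amount).
HAVING: drop groups with fewer than 3 rows.
  credit: ids {2, 5} → COUNT(*)=2, MIN(amount)=-60
  debit: ids {3, 7, 8} → COUNT(*)=3, MIN(amount)=-197
  fee: ids {4} → COUNT(*)=1, MIN(amount)=283
  refund: ids {1, 6} → COUNT(*)=2, MIN(amount)=-94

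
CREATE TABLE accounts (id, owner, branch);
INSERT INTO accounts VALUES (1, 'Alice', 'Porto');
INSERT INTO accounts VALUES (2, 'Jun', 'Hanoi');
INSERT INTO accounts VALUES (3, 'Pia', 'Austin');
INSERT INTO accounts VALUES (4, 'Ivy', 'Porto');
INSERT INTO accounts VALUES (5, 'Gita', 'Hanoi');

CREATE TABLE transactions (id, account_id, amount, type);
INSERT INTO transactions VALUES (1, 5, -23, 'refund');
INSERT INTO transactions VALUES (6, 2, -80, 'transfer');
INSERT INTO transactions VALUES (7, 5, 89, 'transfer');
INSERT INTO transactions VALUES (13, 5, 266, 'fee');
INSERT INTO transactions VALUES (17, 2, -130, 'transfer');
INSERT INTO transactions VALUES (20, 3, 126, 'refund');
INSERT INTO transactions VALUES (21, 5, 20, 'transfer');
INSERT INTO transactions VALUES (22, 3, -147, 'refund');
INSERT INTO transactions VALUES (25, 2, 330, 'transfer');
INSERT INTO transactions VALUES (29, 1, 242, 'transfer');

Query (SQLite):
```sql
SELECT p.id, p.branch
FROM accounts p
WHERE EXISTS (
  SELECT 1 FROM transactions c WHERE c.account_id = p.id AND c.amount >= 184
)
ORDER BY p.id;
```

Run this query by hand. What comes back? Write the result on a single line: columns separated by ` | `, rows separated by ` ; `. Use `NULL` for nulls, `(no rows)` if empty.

For each accounts row, check whether any transactions with matching account_id has amount >= 184.
Keep rows where that is true.

1 | Porto ; 2 | Hanoi ; 5 | Hanoi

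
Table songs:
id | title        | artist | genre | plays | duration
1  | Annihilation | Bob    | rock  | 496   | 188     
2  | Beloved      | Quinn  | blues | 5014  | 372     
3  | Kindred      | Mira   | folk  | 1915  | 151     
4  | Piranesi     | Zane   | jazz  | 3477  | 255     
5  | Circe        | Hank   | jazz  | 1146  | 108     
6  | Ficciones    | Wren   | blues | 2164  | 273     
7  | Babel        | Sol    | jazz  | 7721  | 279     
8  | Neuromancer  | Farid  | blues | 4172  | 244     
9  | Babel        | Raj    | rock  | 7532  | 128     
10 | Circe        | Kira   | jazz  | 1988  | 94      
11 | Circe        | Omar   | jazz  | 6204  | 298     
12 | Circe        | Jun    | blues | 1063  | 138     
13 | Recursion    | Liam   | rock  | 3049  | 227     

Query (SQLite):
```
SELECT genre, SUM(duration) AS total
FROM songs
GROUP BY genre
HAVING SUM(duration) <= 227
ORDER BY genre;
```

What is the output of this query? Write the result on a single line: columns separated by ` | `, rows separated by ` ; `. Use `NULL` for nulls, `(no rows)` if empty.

Partition songs by genre; compute SUM(duration) within each group.
HAVING: keep groups where SUM(duration) <= 227.
  blues: ids {2, 6, 8, 12} → SUM(duration)=1027
  folk: ids {3} → SUM(duration)=151
  jazz: ids {4, 5, 7, 10, 11} → SUM(duration)=1034
  rock: ids {1, 9, 13} → SUM(duration)=543

folk | 151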